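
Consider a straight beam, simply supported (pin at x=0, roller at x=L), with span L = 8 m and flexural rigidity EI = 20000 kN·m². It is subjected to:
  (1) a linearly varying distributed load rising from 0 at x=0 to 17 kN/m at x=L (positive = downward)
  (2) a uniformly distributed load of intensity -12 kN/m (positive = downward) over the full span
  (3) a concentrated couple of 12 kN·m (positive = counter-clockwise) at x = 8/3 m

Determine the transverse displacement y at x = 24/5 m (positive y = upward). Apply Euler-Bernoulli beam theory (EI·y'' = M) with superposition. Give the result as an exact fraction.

y(24/5) = 95568/9765625 m

Load 1 — triangular load w₀=17 kN/m (0→w₀ over full span):
  y_1 = -w₀x(7L⁴-10L²x²+3x⁴)/(360LEI) = -17·(24/5)·(7·8⁴-10·8²·(24/5)²+3·(24/5)⁴)/(360·8·20000) = -644096/29296875 m
Load 2 — uniform load w=-12 kN/m over full span:
  y_2 = -wx(L³-2Lx²+x³)/(24EI) = -(-12)·(24/5)·(8³-2·8·(24/5)²+(24/5)³)/(24·20000) = 11904/390625 m
Load 3 — applied couple M₀=12 kN·m at a=8/3 m (b=L-a=16/3):
  y_3 = (M₀x³/(6L)-M₀(x-a)²/2+C₁x)/EI  [x>a] with C₁=M₀(3b²-L²)/(6L)=16/3 = (12·(24/5)³/(6·8)-12·((24/5)-(8/3))²/2+(16/3)·(24/5))/20000 = 304/234375 m
Superposition: y = Σ y_i = 95568/9765625 m ≈ 0.009786 m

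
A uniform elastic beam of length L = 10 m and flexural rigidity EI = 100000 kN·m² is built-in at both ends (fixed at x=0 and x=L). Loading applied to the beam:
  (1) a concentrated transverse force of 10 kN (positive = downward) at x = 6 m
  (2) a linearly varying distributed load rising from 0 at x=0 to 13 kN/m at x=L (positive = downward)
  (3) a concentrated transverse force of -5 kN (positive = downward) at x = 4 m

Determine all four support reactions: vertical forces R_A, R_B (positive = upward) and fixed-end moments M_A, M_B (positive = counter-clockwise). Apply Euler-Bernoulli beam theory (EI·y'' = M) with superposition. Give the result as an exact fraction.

R_A = 989/50 kN, M_A = 686/15 kN·m, R_B = 2511/50 kN, M_B = -373/5 kN·m

Load 1 — point force P=10 kN at a=6 m (b=L-a=4):
  R_A = Pb²(3a+b)/L³ = 10·4²·(3·6+4)/10³ = 88/25 kN
  M_A = Pab²/L² = 10·6·4²/10² = 48/5 kN·m
  R_B = Pa²(a+3b)/L³ = 10·6²·(6+3·4)/10³ = 162/25 kN
  M_B = -Pa²b/L² = -10·6²·4/10² = -72/5 kN·m
Load 2 — triangular load w₀=13 kN/m (0→w₀ over full span):
  R_A = 3w₀L/20 = 3·13·10/20 = 39/2 kN
  M_A = w₀L²/30 = 13·10²/30 = 130/3 kN·m
  R_B = 7w₀L/20 = 7·13·10/20 = 91/2 kN
  M_B = -w₀L²/20 = -13·10²/20 = -65 kN·m
Load 3 — point force P=-5 kN at a=4 m (b=L-a=6):
  R_A = Pb²(3a+b)/L³ = (-5)·6²·(3·4+6)/10³ = -81/25 kN
  M_A = Pab²/L² = (-5)·4·6²/10² = -36/5 kN·m
  R_B = Pa²(a+3b)/L³ = (-5)·4²·(4+3·6)/10³ = -44/25 kN
  M_B = -Pa²b/L² = -(-5)·4²·6/10² = 24/5 kN·m
Superposition: R_A = 989/50 kN, M_A = 686/15 kN·m, R_B = 2511/50 kN, M_B = -373/5 kN·m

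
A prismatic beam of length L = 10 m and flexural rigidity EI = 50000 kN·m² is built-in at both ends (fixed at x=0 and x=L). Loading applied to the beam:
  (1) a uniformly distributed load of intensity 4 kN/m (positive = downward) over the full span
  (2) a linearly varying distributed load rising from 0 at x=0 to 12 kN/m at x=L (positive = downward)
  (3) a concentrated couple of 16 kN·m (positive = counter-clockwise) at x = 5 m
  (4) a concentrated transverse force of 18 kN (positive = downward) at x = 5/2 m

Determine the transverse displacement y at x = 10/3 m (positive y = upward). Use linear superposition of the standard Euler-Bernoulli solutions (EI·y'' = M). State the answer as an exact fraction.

Load 1 — uniform load w=4 kN/m over full span:
  y_1 = -wx²(L-x)²/(24EI) = -4·(10/3)²·(10-(10/3))²/(24·50000) = -2/1215 m
Load 2 — triangular load w₀=12 kN/m (0→w₀ over full span):
  y_2 = -w₀x²(L-x)²(x+2L)/(120LEI) = -12·(10/3)²·(10-(10/3))²·((10/3)+2·10)/(120·10·50000) = -14/6075 m
Load 3 — applied couple M₀=16 kN·m at a=5 m (b=L-a=5):
  y_3 = (R_Ax³/6 - M_Ax²/2)/EI  [x≤a] with R_A=12/5, M_A=4 = ((12/5)·(10/3)³/6 - 4·(10/3)²/2)/50000 = -1/6750 m
Load 4 — point force P=18 kN at a=5/2 m (b=L-a=15/2):
  y_4 = -Pa²(L-x)²(3bL-(3b+a)(L-x))/(6L³EI)  [x>a] = -18·(5/2)²·(10-(10/3))²·(3·(15/2)·10-(3·(15/2)+(5/2))·(10-(10/3)))/(6·10³·50000) = -7/7200 m
Superposition: y = Σ y_i = -1643/324000 m ≈ -0.005071 m

y(10/3) = -1643/324000 m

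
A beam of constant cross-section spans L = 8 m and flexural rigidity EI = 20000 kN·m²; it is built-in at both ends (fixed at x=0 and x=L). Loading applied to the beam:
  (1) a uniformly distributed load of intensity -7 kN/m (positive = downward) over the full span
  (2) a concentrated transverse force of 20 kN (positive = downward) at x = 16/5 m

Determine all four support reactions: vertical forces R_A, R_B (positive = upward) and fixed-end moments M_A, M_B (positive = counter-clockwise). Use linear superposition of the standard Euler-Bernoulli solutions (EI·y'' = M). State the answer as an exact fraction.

R_A = -376/25 kN, M_A = -1072/75 kN·m, R_B = -524/25 kN, M_B = 1648/75 kN·m

Load 1 — uniform load w=-7 kN/m over full span:
  R_A = wL/2 = (-7)·8/2 = -28 kN
  M_A = wL²/12 = (-7)·8²/12 = -112/3 kN·m
  R_B = wL/2 = (-7)·8/2 = -28 kN
  M_B = -wL²/12 = -(-7)·8²/12 = 112/3 kN·m
Load 2 — point force P=20 kN at a=16/5 m (b=L-a=24/5):
  R_A = Pb²(3a+b)/L³ = 20·(24/5)²·(3·(16/5)+(24/5))/8³ = 324/25 kN
  M_A = Pab²/L² = 20·(16/5)·(24/5)²/8² = 576/25 kN·m
  R_B = Pa²(a+3b)/L³ = 20·(16/5)²·((16/5)+3·(24/5))/8³ = 176/25 kN
  M_B = -Pa²b/L² = -20·(16/5)²·(24/5)/8² = -384/25 kN·m
Superposition: R_A = -376/25 kN, M_A = -1072/75 kN·m, R_B = -524/25 kN, M_B = 1648/75 kN·m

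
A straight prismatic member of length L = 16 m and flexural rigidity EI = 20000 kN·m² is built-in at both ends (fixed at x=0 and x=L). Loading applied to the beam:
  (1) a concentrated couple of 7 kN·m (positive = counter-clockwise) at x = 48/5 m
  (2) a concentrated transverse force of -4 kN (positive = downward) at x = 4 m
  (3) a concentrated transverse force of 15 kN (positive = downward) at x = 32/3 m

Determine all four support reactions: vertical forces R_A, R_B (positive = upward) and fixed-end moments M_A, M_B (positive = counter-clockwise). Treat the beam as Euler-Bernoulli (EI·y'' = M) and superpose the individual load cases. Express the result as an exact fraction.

Load 1 — applied couple M₀=7 kN·m at a=48/5 m (b=L-a=32/5):
  R_A = 6M₀ab/L³ = 6·7·(48/5)·(32/5)/16³ = 63/100 kN
  M_A = M₀b(2a-b)/L² = 7·(32/5)·(2·(48/5)-(32/5))/16² = 56/25 kN·m
  R_B = -6M₀ab/L³ = -6·7·(48/5)·(32/5)/16³ = -63/100 kN
  M_B = M₀a(2b-a)/L² = 7·(48/5)·(2·(32/5)-(48/5))/16² = 21/25 kN·m
Load 2 — point force P=-4 kN at a=4 m (b=L-a=12):
  R_A = Pb²(3a+b)/L³ = (-4)·12²·(3·4+12)/16³ = -27/8 kN
  M_A = Pab²/L² = (-4)·4·12²/16² = -9 kN·m
  R_B = Pa²(a+3b)/L³ = (-4)·4²·(4+3·12)/16³ = -5/8 kN
  M_B = -Pa²b/L² = -(-4)·4²·12/16² = 3 kN·m
Load 3 — point force P=15 kN at a=32/3 m (b=L-a=16/3):
  R_A = Pb²(3a+b)/L³ = 15·(16/3)²·(3·(32/3)+(16/3))/16³ = 35/9 kN
  M_A = Pab²/L² = 15·(32/3)·(16/3)²/16² = 160/9 kN·m
  R_B = Pa²(a+3b)/L³ = 15·(32/3)²·((32/3)+3·(16/3))/16³ = 100/9 kN
  M_B = -Pa²b/L² = -15·(32/3)²·(16/3)/16² = -320/9 kN·m
Superposition: R_A = 2059/1800 kN, M_A = 2479/225 kN·m, R_B = 17741/1800 kN, M_B = -7136/225 kN·m

R_A = 2059/1800 kN, M_A = 2479/225 kN·m, R_B = 17741/1800 kN, M_B = -7136/225 kN·m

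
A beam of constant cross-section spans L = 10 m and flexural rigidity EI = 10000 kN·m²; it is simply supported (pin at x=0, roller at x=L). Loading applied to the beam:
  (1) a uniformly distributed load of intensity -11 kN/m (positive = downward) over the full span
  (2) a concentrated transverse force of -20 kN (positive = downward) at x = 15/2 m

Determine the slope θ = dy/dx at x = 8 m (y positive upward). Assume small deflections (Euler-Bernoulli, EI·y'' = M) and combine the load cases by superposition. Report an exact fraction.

θ(8) = -3539/80000 rad

Load 1 — uniform load w=-11 kN/m over full span:
  θ_1 = -w(L³-6Lx²+4x³)/(24EI) = -(-11)·(10³-6·10·8²+4·8³)/(24·10000) = -363/10000 rad
Load 2 — point force P=-20 kN at a=15/2 m (b=L-a=5/2):
  θ_2 = -Pa(2L²-6Lx+3x²+a²)/(6LEI)  [x>a] = -(-20)·(15/2)·(2·10²-6·10·8+3·8²+(15/2)²)/(6·10·10000) = -127/16000 rad
Superposition: θ = Σ θ_i = -3539/80000 rad ≈ -0.044237 rad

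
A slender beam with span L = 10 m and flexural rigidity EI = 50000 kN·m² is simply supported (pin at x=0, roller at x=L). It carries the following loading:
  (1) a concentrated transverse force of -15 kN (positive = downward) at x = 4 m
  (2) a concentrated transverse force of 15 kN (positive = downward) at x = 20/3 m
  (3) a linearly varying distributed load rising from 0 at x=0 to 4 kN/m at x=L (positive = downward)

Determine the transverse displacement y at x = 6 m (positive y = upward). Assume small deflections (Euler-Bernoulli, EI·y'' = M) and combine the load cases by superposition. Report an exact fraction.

y(6) = -13783/2812500 m

Load 1 — point force P=-15 kN at a=4 m (b=L-a=6):
  y_1 = -Pa(L-x)(2Lx-a²-x²)/(6LEI)  [x>a] = -(-15)·4·(10-6)·(2·10·6-4²-6²)/(6·10·50000) = 17/3125 m
Load 2 — point force P=15 kN at a=20/3 m (b=L-a=10/3):
  y_2 = -Pbx(L²-b²-x²)/(6LEI)  [x≤a] = -15·(10/3)·6·(10²-(10/3)²-6²)/(6·10·50000) = -119/22500 m
Load 3 — triangular load w₀=4 kN/m (0→w₀ over full span):
  y_3 = -w₀x(7L⁴-10L²x²+3x⁴)/(360LEI) = -4·6·(7·10⁴-10·10²·6²+3·6⁴)/(360·10·50000) = -1184/234375 m
Superposition: y = Σ y_i = -13783/2812500 m ≈ -0.004901 m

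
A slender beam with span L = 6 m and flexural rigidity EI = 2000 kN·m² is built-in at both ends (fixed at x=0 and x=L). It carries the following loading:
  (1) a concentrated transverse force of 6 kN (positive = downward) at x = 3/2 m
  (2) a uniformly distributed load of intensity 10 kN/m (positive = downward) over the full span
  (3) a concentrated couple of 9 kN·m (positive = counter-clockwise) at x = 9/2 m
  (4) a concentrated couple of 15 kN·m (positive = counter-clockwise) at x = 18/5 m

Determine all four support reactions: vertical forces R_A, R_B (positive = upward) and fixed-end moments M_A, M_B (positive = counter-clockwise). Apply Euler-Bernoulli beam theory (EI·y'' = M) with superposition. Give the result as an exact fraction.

Load 1 — point force P=6 kN at a=3/2 m (b=L-a=9/2):
  R_A = Pb²(3a+b)/L³ = 6·(9/2)²·(3·(3/2)+(9/2))/6³ = 81/16 kN
  M_A = Pab²/L² = 6·(3/2)·(9/2)²/6² = 81/16 kN·m
  R_B = Pa²(a+3b)/L³ = 6·(3/2)²·((3/2)+3·(9/2))/6³ = 15/16 kN
  M_B = -Pa²b/L² = -6·(3/2)²·(9/2)/6² = -27/16 kN·m
Load 2 — uniform load w=10 kN/m over full span:
  R_A = wL/2 = 10·6/2 = 30 kN
  M_A = wL²/12 = 10·6²/12 = 30 kN·m
  R_B = wL/2 = 10·6/2 = 30 kN
  M_B = -wL²/12 = -10·6²/12 = -30 kN·m
Load 3 — applied couple M₀=9 kN·m at a=9/2 m (b=L-a=3/2):
  R_A = 6M₀ab/L³ = 6·9·(9/2)·(3/2)/6³ = 27/16 kN
  M_A = M₀b(2a-b)/L² = 9·(3/2)·(2·(9/2)-(3/2))/6² = 45/16 kN·m
  R_B = -6M₀ab/L³ = -6·9·(9/2)·(3/2)/6³ = -27/16 kN
  M_B = M₀a(2b-a)/L² = 9·(9/2)·(2·(3/2)-(9/2))/6² = -27/16 kN·m
Load 4 — applied couple M₀=15 kN·m at a=18/5 m (b=L-a=12/5):
  R_A = 6M₀ab/L³ = 6·15·(18/5)·(12/5)/6³ = 18/5 kN
  M_A = M₀b(2a-b)/L² = 15·(12/5)·(2·(18/5)-(12/5))/6² = 24/5 kN·m
  R_B = -6M₀ab/L³ = -6·15·(18/5)·(12/5)/6³ = -18/5 kN
  M_B = M₀a(2b-a)/L² = 15·(18/5)·(2·(12/5)-(18/5))/6² = 9/5 kN·m
Superposition: R_A = 807/20 kN, M_A = 1707/40 kN·m, R_B = 513/20 kN, M_B = -1263/40 kN·m

R_A = 807/20 kN, M_A = 1707/40 kN·m, R_B = 513/20 kN, M_B = -1263/40 kN·m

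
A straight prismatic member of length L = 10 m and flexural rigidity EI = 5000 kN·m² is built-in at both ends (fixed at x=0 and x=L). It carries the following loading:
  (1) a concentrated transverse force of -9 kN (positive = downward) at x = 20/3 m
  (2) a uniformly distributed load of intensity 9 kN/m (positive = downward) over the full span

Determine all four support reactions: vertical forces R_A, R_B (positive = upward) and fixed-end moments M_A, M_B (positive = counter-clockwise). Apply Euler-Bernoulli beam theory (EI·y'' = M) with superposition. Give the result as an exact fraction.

Load 1 — point force P=-9 kN at a=20/3 m (b=L-a=10/3):
  R_A = Pb²(3a+b)/L³ = (-9)·(10/3)²·(3·(20/3)+(10/3))/10³ = -7/3 kN
  M_A = Pab²/L² = (-9)·(20/3)·(10/3)²/10² = -20/3 kN·m
  R_B = Pa²(a+3b)/L³ = (-9)·(20/3)²·((20/3)+3·(10/3))/10³ = -20/3 kN
  M_B = -Pa²b/L² = -(-9)·(20/3)²·(10/3)/10² = 40/3 kN·m
Load 2 — uniform load w=9 kN/m over full span:
  R_A = wL/2 = 9·10/2 = 45 kN
  M_A = wL²/12 = 9·10²/12 = 75 kN·m
  R_B = wL/2 = 9·10/2 = 45 kN
  M_B = -wL²/12 = -9·10²/12 = -75 kN·m
Superposition: R_A = 128/3 kN, M_A = 205/3 kN·m, R_B = 115/3 kN, M_B = -185/3 kN·m

R_A = 128/3 kN, M_A = 205/3 kN·m, R_B = 115/3 kN, M_B = -185/3 kN·m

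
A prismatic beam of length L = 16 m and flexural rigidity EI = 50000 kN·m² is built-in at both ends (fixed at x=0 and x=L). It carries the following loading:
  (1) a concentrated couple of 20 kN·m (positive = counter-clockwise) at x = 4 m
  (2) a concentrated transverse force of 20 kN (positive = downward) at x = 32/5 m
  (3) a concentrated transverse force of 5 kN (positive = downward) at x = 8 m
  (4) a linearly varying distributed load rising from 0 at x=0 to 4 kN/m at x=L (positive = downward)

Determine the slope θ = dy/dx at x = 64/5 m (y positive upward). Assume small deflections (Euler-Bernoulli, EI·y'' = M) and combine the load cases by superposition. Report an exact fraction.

θ(64/5) = 16238/5859375 rad

Load 1 — applied couple M₀=20 kN·m at a=4 m (b=L-a=12):
  θ_1 = (R_Ax²/2 - M_Ax - M₀(x-a))/EI  [x>a] with R_A=45/32, M_A=-15/4 = ((45/32)·(64/5)²/2 - (-15/4)·(64/5) - 20·((64/5)-4))/50000 = -4/15625 rad
Load 2 — point force P=20 kN at a=32/5 m (b=L-a=48/5):
  θ_2 = Pa²(L-x)(2bL-(3b+a)(L-x))/(2L³EI)  [x>a] = 20·(32/5)²·(16-(64/5))·(2·(48/5)·16-(3·(48/5)+(32/5))·(16-(64/5)))/(2·16³·50000) = 2432/1953125 rad
Load 3 — point force P=5 kN at a=8 m (b=L-a=8):
  θ_3 = Pa²(L-x)(2bL-(3b+a)(L-x))/(2L³EI)  [x>a] = 5·8²·(16-(64/5))·(2·8·16-(3·8+8)·(16-(64/5)))/(2·16³·50000) = 6/15625 rad
Load 4 — triangular load w₀=4 kN/m (0→w₀ over full span):
  θ_4 = -w₀(2x(L-x)(L-2x)(x+2L)+x²(L-x)²)/(120LEI) = -4·(2·(64/5)·(16-(64/5))·(16-2·(64/5))·((64/5)+2·16)+(64/5)²·(16-(64/5))²)/(120·16·50000) = 8192/5859375 rad
Superposition: θ = Σ θ_i = 16238/5859375 rad ≈ 0.002771 rad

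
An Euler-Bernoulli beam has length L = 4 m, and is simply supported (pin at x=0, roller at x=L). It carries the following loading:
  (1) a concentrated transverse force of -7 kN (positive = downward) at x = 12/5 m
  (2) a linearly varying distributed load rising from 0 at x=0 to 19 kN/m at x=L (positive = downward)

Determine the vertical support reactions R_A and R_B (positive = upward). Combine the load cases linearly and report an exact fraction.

Load 1 — point force P=-7 kN at a=12/5 m (b=L-a=8/5):
  R_A = Pb/L = (-7)·(8/5)/4 = -14/5 kN
  R_B = Pa/L = (-7)·(12/5)/4 = -21/5 kN
Load 2 — triangular load w₀=19 kN/m (0→w₀ over full span):
  R_A = w₀L/6 = 19·4/6 = 38/3 kN
  R_B = w₀L/3 = 19·4/3 = 76/3 kN
Superposition: R_A = 148/15 kN, R_B = 317/15 kN

R_A = 148/15 kN, R_B = 317/15 kN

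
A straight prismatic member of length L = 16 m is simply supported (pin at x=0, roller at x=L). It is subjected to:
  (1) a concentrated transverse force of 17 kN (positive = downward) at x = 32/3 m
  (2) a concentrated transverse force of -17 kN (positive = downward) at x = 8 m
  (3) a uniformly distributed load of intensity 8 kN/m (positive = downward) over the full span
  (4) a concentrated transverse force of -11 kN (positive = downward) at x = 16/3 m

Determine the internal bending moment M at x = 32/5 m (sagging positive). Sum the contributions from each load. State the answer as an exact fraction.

M(32/5) = 14432/75 kN·m

Load 1 — point force P=17 kN at a=32/3 m (b=L-a=16/3):
  M_1 = Pbx/L  [x≤a] = 17·(16/3)·(32/5)/16 = 544/15 kN·m
Load 2 — point force P=-17 kN at a=8 m (b=L-a=8):
  M_2 = Pbx/L  [x≤a] = (-17)·8·(32/5)/16 = -272/5 kN·m
Load 3 — uniform load w=8 kN/m over full span:
  M_3 = wx(L-x)/2 = 8·(32/5)·(16-(32/5))/2 = 6144/25 kN·m
Load 4 — point force P=-11 kN at a=16/3 m (b=L-a=32/3):
  M_4 = Pa(L-x)/L  [x>a] = (-11)·(16/3)·(16-(32/5))/16 = -176/5 kN·m
Superposition: M = Σ M_i = 14432/75 kN·m ≈ 192.426667 kN·m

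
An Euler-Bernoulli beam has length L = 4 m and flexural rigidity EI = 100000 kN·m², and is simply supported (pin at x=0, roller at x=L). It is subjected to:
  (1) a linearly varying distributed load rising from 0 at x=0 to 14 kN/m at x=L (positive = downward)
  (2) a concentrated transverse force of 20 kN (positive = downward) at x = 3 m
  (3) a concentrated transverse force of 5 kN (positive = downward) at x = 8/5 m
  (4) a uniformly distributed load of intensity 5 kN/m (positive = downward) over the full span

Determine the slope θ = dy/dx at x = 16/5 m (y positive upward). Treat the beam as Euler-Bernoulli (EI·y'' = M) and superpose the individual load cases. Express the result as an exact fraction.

Load 1 — triangular load w₀=14 kN/m (0→w₀ over full span):
  θ_1 = -w₀(7L⁴-30L²x²+15x⁴)/(360LEI) = -14·(7·4⁴-30·4²·(16/5)²+15·(16/5)⁴)/(360·4·100000) = 5299/35156250 rad
Load 2 — point force P=20 kN at a=3 m (b=L-a=1):
  θ_2 = -Pa(2L²-6Lx+3x²+a²)/(6LEI)  [x>a] = -20·3·(2·4²-6·4·(16/5)+3·(16/5)²+3²)/(6·4·100000) = 127/1000000 rad
Load 3 — point force P=5 kN at a=8/5 m (b=L-a=12/5):
  θ_3 = -Pa(2L²-6Lx+3x²+a²)/(6LEI)  [x>a] = -5·(8/5)·(2·4²-6·4·(16/5)+3·(16/5)²+(8/5)²)/(6·4·100000) = 3/78125 rad
Load 4 — uniform load w=5 kN/m over full span:
  θ_4 = -w(L³-6Lx²+4x³)/(24EI) = -5·(4³-6·4·(16/5)²+4·(16/5)³)/(24·100000) = 33/312500 rad
Superposition: θ = Σ θ_i = 474443/1125000000 rad ≈ 0.000422 rad

θ(16/5) = 474443/1125000000 rad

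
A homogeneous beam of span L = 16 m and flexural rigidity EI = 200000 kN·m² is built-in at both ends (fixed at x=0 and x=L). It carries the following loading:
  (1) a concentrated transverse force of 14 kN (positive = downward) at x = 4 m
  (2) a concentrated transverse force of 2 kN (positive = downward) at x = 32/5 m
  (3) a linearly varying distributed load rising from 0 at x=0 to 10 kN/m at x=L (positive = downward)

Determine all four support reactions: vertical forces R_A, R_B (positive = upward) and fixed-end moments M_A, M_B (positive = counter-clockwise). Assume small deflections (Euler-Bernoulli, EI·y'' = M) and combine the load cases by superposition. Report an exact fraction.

R_A = 74217/2000 kN, M_A = 91081/750 kN·m, R_B = 117783/2000 kN, M_B = -35393/250 kN·m

Load 1 — point force P=14 kN at a=4 m (b=L-a=12):
  R_A = Pb²(3a+b)/L³ = 14·12²·(3·4+12)/16³ = 189/16 kN
  M_A = Pab²/L² = 14·4·12²/16² = 63/2 kN·m
  R_B = Pa²(a+3b)/L³ = 14·4²·(4+3·12)/16³ = 35/16 kN
  M_B = -Pa²b/L² = -14·4²·12/16² = -21/2 kN·m
Load 2 — point force P=2 kN at a=32/5 m (b=L-a=48/5):
  R_A = Pb²(3a+b)/L³ = 2·(48/5)²·(3·(32/5)+(48/5))/16³ = 162/125 kN
  M_A = Pab²/L² = 2·(32/5)·(48/5)²/16² = 576/125 kN·m
  R_B = Pa²(a+3b)/L³ = 2·(32/5)²·((32/5)+3·(48/5))/16³ = 88/125 kN
  M_B = -Pa²b/L² = -2·(32/5)²·(48/5)/16² = -384/125 kN·m
Load 3 — triangular load w₀=10 kN/m (0→w₀ over full span):
  R_A = 3w₀L/20 = 3·10·16/20 = 24 kN
  M_A = w₀L²/30 = 10·16²/30 = 256/3 kN·m
  R_B = 7w₀L/20 = 7·10·16/20 = 56 kN
  M_B = -w₀L²/20 = -10·16²/20 = -128 kN·m
Superposition: R_A = 74217/2000 kN, M_A = 91081/750 kN·m, R_B = 117783/2000 kN, M_B = -35393/250 kN·m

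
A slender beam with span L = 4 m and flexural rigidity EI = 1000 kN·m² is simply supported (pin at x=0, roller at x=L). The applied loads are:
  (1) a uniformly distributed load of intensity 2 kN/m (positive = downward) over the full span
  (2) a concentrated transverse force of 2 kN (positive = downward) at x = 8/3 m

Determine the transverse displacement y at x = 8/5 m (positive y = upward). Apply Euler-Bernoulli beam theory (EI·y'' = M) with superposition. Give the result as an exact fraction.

Load 1 — uniform load w=2 kN/m over full span:
  y_1 = -wx(L³-2Lx²+x³)/(24EI) = -2·(8/5)·(4³-2·4·(8/5)²+(8/5)³)/(24·1000) = -496/78125 m
Load 2 — point force P=2 kN at a=8/3 m (b=L-a=4/3):
  y_2 = -Pbx(L²-b²-x²)/(6LEI)  [x≤a] = -2·(4/3)·(8/5)·(4²-(4/3)²-(8/5)²)/(6·4·1000) = -2624/1265625 m
Superposition: y = Σ y_i = -53296/6328125 m ≈ -0.008422 m

y(8/5) = -53296/6328125 m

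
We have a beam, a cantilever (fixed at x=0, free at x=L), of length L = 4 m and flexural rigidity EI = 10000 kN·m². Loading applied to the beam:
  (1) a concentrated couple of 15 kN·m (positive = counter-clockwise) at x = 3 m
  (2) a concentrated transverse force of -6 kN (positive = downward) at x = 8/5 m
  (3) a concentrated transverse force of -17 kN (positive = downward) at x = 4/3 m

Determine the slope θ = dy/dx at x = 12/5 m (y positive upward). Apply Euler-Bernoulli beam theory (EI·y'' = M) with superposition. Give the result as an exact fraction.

Load 1 — applied couple M₀=15 kN·m at a=3 m (b=L-a=1):
  θ_1 = M₀x/EI  [x≤a] = 15·(12/5)/10000 = 9/2500 rad
Load 2 — point force P=-6 kN at a=8/5 m (b=L-a=12/5):
  θ_2 = -Pa²/(2EI)  [x>a] = -(-6)·(8/5)²/(2·10000) = 12/15625 rad
Load 3 — point force P=-17 kN at a=4/3 m (b=L-a=8/3):
  θ_3 = -Pa²/(2EI)  [x>a] = -(-17)·(4/3)²/(2·10000) = 17/11250 rad
Superposition: θ = Σ θ_i = 3307/562500 rad ≈ 0.005879 rad

θ(12/5) = 3307/562500 rad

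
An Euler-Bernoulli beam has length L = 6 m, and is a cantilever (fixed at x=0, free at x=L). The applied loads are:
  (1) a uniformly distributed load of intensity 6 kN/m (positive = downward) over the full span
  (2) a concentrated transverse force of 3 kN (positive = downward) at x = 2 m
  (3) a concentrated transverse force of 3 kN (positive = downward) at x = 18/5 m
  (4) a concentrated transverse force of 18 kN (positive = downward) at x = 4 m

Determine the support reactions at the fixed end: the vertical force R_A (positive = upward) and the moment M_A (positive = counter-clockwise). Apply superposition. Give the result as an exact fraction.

R_A = 60 kN, M_A = 984/5 kN·m

Load 1 — uniform load w=6 kN/m over full span:
  R_A = wL = 6·6 = 36 kN
  M_A = wL²/2 = 6·6²/2 = 108 kN·m
Load 2 — point force P=3 kN at a=2 m (b=L-a=4):
  R_A = P = 3 kN
  M_A = Pa = 3·2 = 6 kN·m
Load 3 — point force P=3 kN at a=18/5 m (b=L-a=12/5):
  R_A = P = 3 kN
  M_A = Pa = 3·(18/5) = 54/5 kN·m
Load 4 — point force P=18 kN at a=4 m (b=L-a=2):
  R_A = P = 18 kN
  M_A = Pa = 18·4 = 72 kN·m
Superposition: R_A = 60 kN, M_A = 984/5 kN·m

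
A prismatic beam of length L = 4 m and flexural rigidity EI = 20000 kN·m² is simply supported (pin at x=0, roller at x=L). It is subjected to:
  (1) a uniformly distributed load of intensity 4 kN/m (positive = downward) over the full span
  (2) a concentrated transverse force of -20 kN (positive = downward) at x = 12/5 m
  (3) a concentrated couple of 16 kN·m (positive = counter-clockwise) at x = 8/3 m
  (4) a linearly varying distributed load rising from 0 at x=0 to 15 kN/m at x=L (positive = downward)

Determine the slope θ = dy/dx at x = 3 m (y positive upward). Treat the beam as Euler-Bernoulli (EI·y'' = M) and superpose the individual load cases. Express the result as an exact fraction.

Load 1 — uniform load w=4 kN/m over full span:
  θ_1 = -w(L³-6Lx²+4x³)/(24EI) = -4·(4³-6·4·3²+4·3³)/(24·20000) = 11/30000 rad
Load 2 — point force P=-20 kN at a=12/5 m (b=L-a=8/5):
  θ_2 = -Pa(2L²-6Lx+3x²+a²)/(6LEI)  [x>a] = -(-20)·(12/5)·(2·4²-6·4·3+3·3²+(12/5)²)/(6·4·20000) = -181/250000 rad
Load 3 — applied couple M₀=16 kN·m at a=8/3 m (b=L-a=4/3):
  θ_3 = (M₀x²/(2L)-M₀(x-a)+C₁)/EI  [x>a] with C₁=M₀(3b²-L²)/(6L)=-64/9 = (16·3²/(2·4)-16·(3-(8/3))+(-64/9))/20000 = 1/3600 rad
Load 4 — triangular load w₀=15 kN/m (0→w₀ over full span):
  θ_4 = -w₀(7L⁴-30L²x²+15x⁴)/(360LEI) = -15·(7·4⁴-30·4²·3²+15·3⁴)/(360·4·20000) = 1313/1920000 rad
Superposition: θ = Σ θ_i = 87019/144000000 rad ≈ 0.000604 rad

θ(3) = 87019/144000000 rad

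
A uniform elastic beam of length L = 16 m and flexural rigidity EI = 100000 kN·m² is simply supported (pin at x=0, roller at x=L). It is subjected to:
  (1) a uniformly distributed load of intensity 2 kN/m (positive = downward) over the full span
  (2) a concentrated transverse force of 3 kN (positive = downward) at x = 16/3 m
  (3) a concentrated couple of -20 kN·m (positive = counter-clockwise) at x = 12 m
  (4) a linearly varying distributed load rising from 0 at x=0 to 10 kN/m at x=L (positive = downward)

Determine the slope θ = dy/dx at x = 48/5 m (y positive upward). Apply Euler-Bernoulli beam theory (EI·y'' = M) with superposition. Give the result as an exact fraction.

Load 1 — uniform load w=2 kN/m over full span:
  θ_1 = -w(L³-6Lx²+4x³)/(24EI) = -2·(16³-6·16·(48/5)²+4·(48/5)³)/(24·100000) = 1184/1171875 rad
Load 2 — point force P=3 kN at a=16/3 m (b=L-a=32/3):
  θ_2 = -Pa(2L²-6Lx+3x²+a²)/(6LEI)  [x>a] = -3·(16/3)·(2·16²-6·16·(48/5)+3·(48/5)²+(16/3)²)/(6·16·100000) = 368/2109375 rad
Load 3 — applied couple M₀=-20 kN·m at a=12 m (b=L-a=4):
  θ_3 = (M₀x²/(2L)+C₁)/EI  [x≤a] with C₁=M₀(3b²-L²)/(6L)=130/3 = ((-20)·(48/5)²/(2·16)+(130/3))/100000 = -107/750000 rad
Load 4 — triangular load w₀=10 kN/m (0→w₀ over full span):
  θ_4 = -w₀(7L⁴-30L²x²+15x⁴)/(360LEI) = -10·(7·16⁴-30·16²·(48/5)²+15·(48/5)⁴)/(360·16·100000) = 7424/3515625 rad
Superposition: θ = Σ θ_i = 532213/168750000 rad ≈ 0.003154 rad

θ(48/5) = 532213/168750000 rad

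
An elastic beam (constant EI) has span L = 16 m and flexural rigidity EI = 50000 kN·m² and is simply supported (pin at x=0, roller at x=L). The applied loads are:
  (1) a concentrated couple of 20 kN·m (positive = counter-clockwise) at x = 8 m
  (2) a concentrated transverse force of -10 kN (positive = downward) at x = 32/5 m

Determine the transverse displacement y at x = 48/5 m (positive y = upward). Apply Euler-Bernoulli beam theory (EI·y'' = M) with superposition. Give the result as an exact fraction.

y(48/5) = 18128/1171875 m

Load 1 — applied couple M₀=20 kN·m at a=8 m (b=L-a=8):
  y_1 = (M₀x³/(6L)-M₀(x-a)²/2+C₁x)/EI  [x>a] with C₁=M₀(3b²-L²)/(6L)=-40/3 = (20·(48/5)³/(6·16)-20·((48/5)-8)²/2+(-40/3)·(48/5))/50000 = 48/78125 m
Load 2 — point force P=-10 kN at a=32/5 m (b=L-a=48/5):
  y_2 = -Pa(L-x)(2Lx-a²-x²)/(6LEI)  [x>a] = -(-10)·(32/5)·(16-(48/5))·(2·16·(48/5)-(32/5)²-(48/5)²)/(6·16·50000) = 17408/1171875 m
Superposition: y = Σ y_i = 18128/1171875 m ≈ 0.015469 m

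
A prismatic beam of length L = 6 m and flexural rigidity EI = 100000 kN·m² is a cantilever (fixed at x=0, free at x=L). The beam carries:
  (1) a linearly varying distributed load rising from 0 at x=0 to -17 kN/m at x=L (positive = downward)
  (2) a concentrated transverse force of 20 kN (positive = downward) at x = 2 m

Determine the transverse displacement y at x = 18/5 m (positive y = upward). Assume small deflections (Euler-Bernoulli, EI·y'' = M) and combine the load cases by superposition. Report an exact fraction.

y(18/5) = 19272361/2343750000 m

Load 1 — triangular load w₀=-17 kN/m (0→w₀ over full span):
  y_1 = (w₀Lx³/12-w₀L²x²/6-w₀x⁵/(120L))/EI = ((-17)·6·(18/5)³/12-(-17)·6²·(18/5)²/6-(-17)·(18/5)⁵/(120·6))/100000 = 7340787/781250000 m
Load 2 — point force P=20 kN at a=2 m (b=L-a=4):
  y_2 = -Pa²(3x-a)/(6EI)  [x>a] = -20·2²·(3·(18/5)-2)/(6·100000) = -11/9375 m
Superposition: y = Σ y_i = 19272361/2343750000 m ≈ 0.008223 m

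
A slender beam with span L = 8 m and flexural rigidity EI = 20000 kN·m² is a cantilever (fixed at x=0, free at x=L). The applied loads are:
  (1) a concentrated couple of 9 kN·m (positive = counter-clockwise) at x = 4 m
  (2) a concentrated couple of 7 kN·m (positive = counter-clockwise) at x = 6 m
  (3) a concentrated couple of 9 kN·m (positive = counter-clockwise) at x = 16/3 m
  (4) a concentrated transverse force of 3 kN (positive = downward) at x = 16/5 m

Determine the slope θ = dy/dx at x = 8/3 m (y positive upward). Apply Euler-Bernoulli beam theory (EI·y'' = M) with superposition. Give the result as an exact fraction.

Load 1 — applied couple M₀=9 kN·m at a=4 m (b=L-a=4):
  θ_1 = M₀x/EI  [x≤a] = 9·(8/3)/20000 = 3/2500 rad
Load 2 — applied couple M₀=7 kN·m at a=6 m (b=L-a=2):
  θ_2 = M₀x/EI  [x≤a] = 7·(8/3)/20000 = 7/7500 rad
Load 3 — applied couple M₀=9 kN·m at a=16/3 m (b=L-a=8/3):
  θ_3 = M₀x/EI  [x≤a] = 9·(8/3)/20000 = 3/2500 rad
Load 4 — point force P=3 kN at a=16/5 m (b=L-a=24/5):
  θ_4 = -Px(2a-x)/(2EI)  [x≤a] = -3·(8/3)·(2·(16/5)-(8/3))/(2·20000) = -7/9375 rad
Superposition: θ = Σ θ_i = 97/37500 rad ≈ 0.002587 rad

θ(8/3) = 97/37500 rad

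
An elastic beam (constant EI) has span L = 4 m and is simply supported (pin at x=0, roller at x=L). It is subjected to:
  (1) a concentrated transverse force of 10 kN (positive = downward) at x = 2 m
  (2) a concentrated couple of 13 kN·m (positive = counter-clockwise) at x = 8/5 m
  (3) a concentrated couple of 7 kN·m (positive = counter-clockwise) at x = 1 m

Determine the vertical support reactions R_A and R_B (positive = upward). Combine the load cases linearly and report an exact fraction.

R_A = 10 kN, R_B = 0 kN

Load 1 — point force P=10 kN at a=2 m (b=L-a=2):
  R_A = Pb/L = 10·2/4 = 5 kN
  R_B = Pa/L = 10·2/4 = 5 kN
Load 2 — applied couple M₀=13 kN·m at a=8/5 m (b=L-a=12/5):
  R_A = M₀/L = 13/4 kN
  R_B = -M₀/L = -13/4 kN
Load 3 — applied couple M₀=7 kN·m at a=1 m (b=L-a=3):
  R_A = M₀/L = 7/4 kN
  R_B = -M₀/L = -7/4 kN
Superposition: R_A = 10 kN, R_B = 0 kN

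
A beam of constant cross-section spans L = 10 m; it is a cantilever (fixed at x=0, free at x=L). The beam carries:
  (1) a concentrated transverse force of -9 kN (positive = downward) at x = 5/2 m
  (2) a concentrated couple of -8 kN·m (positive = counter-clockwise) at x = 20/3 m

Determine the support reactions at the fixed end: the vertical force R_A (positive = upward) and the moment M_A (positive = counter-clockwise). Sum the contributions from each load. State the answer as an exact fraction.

R_A = -9 kN, M_A = -29/2 kN·m

Load 1 — point force P=-9 kN at a=5/2 m (b=L-a=15/2):
  R_A = P = (-9) = -9 kN
  M_A = Pa = (-9)·(5/2) = -45/2 kN·m
Load 2 — applied couple M₀=-8 kN·m at a=20/3 m (b=L-a=10/3):
  R_A = 0 kN
  M_A = -M₀ = -(-8) = 8 kN·m
Superposition: R_A = -9 kN, M_A = -29/2 kN·m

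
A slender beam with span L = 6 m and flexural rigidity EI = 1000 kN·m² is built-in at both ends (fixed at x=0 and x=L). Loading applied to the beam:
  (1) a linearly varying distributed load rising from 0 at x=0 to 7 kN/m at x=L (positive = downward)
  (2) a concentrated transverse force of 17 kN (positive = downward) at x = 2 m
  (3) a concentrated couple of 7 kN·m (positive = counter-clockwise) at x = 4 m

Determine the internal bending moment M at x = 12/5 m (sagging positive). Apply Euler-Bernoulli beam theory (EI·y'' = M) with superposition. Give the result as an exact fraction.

M(12/5) = 15461/1125 kN·m

Load 1 — triangular load w₀=7 kN/m (0→w₀ over full span):
  M_1 = 3w₀Lx/20 - w₀L²/30 - w₀x³/(6L) = 3·7·6·(12/5)/20 - 7·6²/30 - 7·(12/5)³/(6·6) = 504/125 kN·m
Load 2 — point force P=17 kN at a=2 m (b=L-a=4):
  M_2 = Pa²(a+3b)(L-x)/L³ - Pa²b/L²  [x>a] = 17·2²·(2+3·4)·(6-(12/5))/6³ - 17·2²·4/6² = 374/45 kN·m
Load 3 — applied couple M₀=7 kN·m at a=4 m (b=L-a=2):
  M_3 = R_Ax - M_A  [x≤a] with R_A=14/9, M_A=7/3 = (14/9)·(12/5) - (7/3) = 7/5 kN·m
Superposition: M = Σ M_i = 15461/1125 kN·m ≈ 13.743111 kN·m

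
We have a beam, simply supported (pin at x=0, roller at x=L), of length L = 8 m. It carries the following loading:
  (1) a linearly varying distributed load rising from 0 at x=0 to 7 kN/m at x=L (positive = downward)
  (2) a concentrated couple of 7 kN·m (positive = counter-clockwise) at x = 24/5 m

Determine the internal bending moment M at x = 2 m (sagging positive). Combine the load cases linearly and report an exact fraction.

M(2) = 77/4 kN·m

Load 1 — triangular load w₀=7 kN/m (0→w₀ over full span):
  M_1 = w₀Lx/6 - w₀x³/(6L) = 7·8·2/6 - 7·2³/(6·8) = 35/2 kN·m
Load 2 — applied couple M₀=7 kN·m at a=24/5 m (b=L-a=16/5):
  M_2 = M₀x/L  [x≤a] = 7·2/8 = 7/4 kN·m
Superposition: M = Σ M_i = 77/4 kN·m ≈ 19.250000 kN·m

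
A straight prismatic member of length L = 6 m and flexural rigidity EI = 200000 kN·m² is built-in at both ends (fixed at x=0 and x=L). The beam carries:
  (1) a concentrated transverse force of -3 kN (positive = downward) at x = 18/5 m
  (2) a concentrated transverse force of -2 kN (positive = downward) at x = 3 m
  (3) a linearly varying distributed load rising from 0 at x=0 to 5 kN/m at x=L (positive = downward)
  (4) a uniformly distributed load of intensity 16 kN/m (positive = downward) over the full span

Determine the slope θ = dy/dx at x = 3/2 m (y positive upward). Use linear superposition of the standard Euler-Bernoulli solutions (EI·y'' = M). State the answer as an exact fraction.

Load 1 — point force P=-3 kN at a=18/5 m (b=L-a=12/5):
  θ_1 = -Pb²x(2aL-(3a+b)x)/(2L³EI)  [x≤a] = -(-3)·(12/5)²·(3/2)·(2·(18/5)·6-(3·(18/5)+(12/5))·(3/2))/(2·6³·200000) = 351/50000000 rad
Load 2 — point force P=-2 kN at a=3 m (b=L-a=3):
  θ_2 = -Pb²x(2aL-(3a+b)x)/(2L³EI)  [x≤a] = -(-2)·3²·(3/2)·(2·3·6-(3·3+3)·(3/2))/(2·6³·200000) = 9/1600000 rad
Load 3 — triangular load w₀=5 kN/m (0→w₀ over full span):
  θ_3 = -w₀(2x(L-x)(L-2x)(x+2L)+x²(L-x)²)/(120LEI) = -5·(2·(3/2)·(6-(3/2))·(6-2·(3/2))·((3/2)+2·6)+(3/2)²·(6-(3/2))²)/(120·6·200000) = -1053/51200000 rad
Load 4 — uniform load w=16 kN/m over full span:
  θ_4 = -wx(L-x)(L-2x)/(12EI) = -16·(3/2)·(6-(3/2))·(6-2·(3/2))/(12·200000) = -27/200000 rad
Superposition: θ = Σ θ_i = -914697/6400000000 rad ≈ -0.000143 rad

θ(3/2) = -914697/6400000000 rad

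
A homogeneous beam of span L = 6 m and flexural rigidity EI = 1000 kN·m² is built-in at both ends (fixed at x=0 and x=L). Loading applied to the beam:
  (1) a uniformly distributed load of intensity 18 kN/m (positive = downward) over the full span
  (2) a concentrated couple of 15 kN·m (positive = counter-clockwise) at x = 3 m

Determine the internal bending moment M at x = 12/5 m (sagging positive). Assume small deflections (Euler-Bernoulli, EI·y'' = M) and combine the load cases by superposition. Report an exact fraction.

M(12/5) = 2901/100 kN·m

Load 1 — uniform load w=18 kN/m over full span:
  M_1 = wLx/2 - wL²/12 - wx²/2 = 18·6·(12/5)/2 - 18·6²/12 - 18·(12/5)²/2 = 594/25 kN·m
Load 2 — applied couple M₀=15 kN·m at a=3 m (b=L-a=3):
  M_2 = R_Ax - M_A  [x≤a] with R_A=15/4, M_A=15/4 = (15/4)·(12/5) - (15/4) = 21/4 kN·m
Superposition: M = Σ M_i = 2901/100 kN·m ≈ 29.010000 kN·m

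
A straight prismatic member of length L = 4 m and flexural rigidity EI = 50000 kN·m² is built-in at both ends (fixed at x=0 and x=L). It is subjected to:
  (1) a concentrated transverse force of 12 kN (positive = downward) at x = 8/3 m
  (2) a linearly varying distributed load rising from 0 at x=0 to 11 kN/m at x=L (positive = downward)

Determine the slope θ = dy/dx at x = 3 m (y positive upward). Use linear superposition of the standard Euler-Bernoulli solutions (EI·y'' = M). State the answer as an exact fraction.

θ(3) = 2633/24000000 rad

Load 1 — point force P=12 kN at a=8/3 m (b=L-a=4/3):
  θ_1 = Pa²(L-x)(2bL-(3b+a)(L-x))/(2L³EI)  [x>a] = 12·(8/3)²·(4-3)·(2·(4/3)·4-(3·(4/3)+(8/3))·(4-3))/(2·4³·50000) = 1/18750 rad
Load 2 — triangular load w₀=11 kN/m (0→w₀ over full span):
  θ_2 = -w₀(2x(L-x)(L-2x)(x+2L)+x²(L-x)²)/(120LEI) = -11·(2·3·(4-3)·(4-2·3)·(3+2·4)+3²·(4-3)²)/(120·4·50000) = 451/8000000 rad
Superposition: θ = Σ θ_i = 2633/24000000 rad ≈ 0.000110 rad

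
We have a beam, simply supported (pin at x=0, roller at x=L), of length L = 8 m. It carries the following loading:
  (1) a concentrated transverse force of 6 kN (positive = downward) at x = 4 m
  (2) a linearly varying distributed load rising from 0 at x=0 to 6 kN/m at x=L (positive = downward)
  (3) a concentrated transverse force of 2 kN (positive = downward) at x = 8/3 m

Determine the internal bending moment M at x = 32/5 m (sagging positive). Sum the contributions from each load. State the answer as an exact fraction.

Load 1 — point force P=6 kN at a=4 m (b=L-a=4):
  M_1 = Pa(L-x)/L  [x>a] = 6·4·(8-(32/5))/8 = 24/5 kN·m
Load 2 — triangular load w₀=6 kN/m (0→w₀ over full span):
  M_2 = w₀Lx/6 - w₀x³/(6L) = 6·8·(32/5)/6 - 6·(32/5)³/(6·8) = 2304/125 kN·m
Load 3 — point force P=2 kN at a=8/3 m (b=L-a=16/3):
  M_3 = Pa(L-x)/L  [x>a] = 2·(8/3)·(8-(32/5))/8 = 16/15 kN·m
Superposition: M = Σ M_i = 9112/375 kN·m ≈ 24.298667 kN·m

M(32/5) = 9112/375 kN·m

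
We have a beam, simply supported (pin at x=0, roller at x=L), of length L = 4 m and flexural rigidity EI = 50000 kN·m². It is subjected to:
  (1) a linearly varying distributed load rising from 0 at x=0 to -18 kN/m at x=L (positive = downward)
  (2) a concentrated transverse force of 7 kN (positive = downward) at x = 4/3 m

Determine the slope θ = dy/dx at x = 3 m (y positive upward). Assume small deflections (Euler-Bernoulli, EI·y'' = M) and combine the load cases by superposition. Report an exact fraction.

θ(3) = -78073/324000000 rad

Load 1 — triangular load w₀=-18 kN/m (0→w₀ over full span):
  θ_1 = -w₀(7L⁴-30L²x²+15x⁴)/(360LEI) = -(-18)·(7·4⁴-30·4²·3²+15·3⁴)/(360·4·50000) = -1313/4000000 rad
Load 2 — point force P=7 kN at a=4/3 m (b=L-a=8/3):
  θ_2 = -Pa(2L²-6Lx+3x²+a²)/(6LEI)  [x>a] = -7·(4/3)·(2·4²-6·4·3+3·3²+(4/3)²)/(6·4·50000) = 707/8100000 rad
Superposition: θ = Σ θ_i = -78073/324000000 rad ≈ -0.000241 rad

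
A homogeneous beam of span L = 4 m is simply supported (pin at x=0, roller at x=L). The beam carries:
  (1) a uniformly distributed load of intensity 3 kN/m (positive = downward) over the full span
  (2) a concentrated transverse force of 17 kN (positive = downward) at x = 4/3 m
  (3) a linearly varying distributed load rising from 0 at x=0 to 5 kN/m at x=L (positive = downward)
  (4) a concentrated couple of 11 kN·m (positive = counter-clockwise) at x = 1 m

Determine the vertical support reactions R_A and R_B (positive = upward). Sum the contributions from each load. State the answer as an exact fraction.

R_A = 281/12 kN, R_B = 187/12 kN

Load 1 — uniform load w=3 kN/m over full span:
  R_A = wL/2 = 3·4/2 = 6 kN
  R_B = wL/2 = 3·4/2 = 6 kN
Load 2 — point force P=17 kN at a=4/3 m (b=L-a=8/3):
  R_A = Pb/L = 17·(8/3)/4 = 34/3 kN
  R_B = Pa/L = 17·(4/3)/4 = 17/3 kN
Load 3 — triangular load w₀=5 kN/m (0→w₀ over full span):
  R_A = w₀L/6 = 5·4/6 = 10/3 kN
  R_B = w₀L/3 = 5·4/3 = 20/3 kN
Load 4 — applied couple M₀=11 kN·m at a=1 m (b=L-a=3):
  R_A = M₀/L = 11/4 kN
  R_B = -M₀/L = -11/4 kN
Superposition: R_A = 281/12 kN, R_B = 187/12 kN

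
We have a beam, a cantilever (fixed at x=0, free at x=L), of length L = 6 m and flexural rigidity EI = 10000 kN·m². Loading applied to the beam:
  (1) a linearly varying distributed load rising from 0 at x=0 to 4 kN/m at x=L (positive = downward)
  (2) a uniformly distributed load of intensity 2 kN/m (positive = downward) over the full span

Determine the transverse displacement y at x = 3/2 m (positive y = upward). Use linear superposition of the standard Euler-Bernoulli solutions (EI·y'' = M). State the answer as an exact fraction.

Load 1 — triangular load w₀=4 kN/m (0→w₀ over full span):
  y_1 = (w₀Lx³/12-w₀L²x²/6-w₀x⁵/(120L))/EI = (4·6·(3/2)³/12-4·6²·(3/2)²/6-4·(3/2)⁵/(120·6))/10000 = -30267/6400000 m
Load 2 — uniform load w=2 kN/m over full span:
  y_2 = -wx²(x²-4Lx+6L²)/(24EI) = -2·(3/2)²·((3/2)²-4·6·(3/2)+6·6²)/(24·10000) = -2187/640000 m
Superposition: y = Σ y_i = -52137/6400000 m ≈ -0.008146 m

y(3/2) = -52137/6400000 m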